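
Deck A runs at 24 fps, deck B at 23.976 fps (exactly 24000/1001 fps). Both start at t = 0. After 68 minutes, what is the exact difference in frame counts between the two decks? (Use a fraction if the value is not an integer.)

97920/1001 frames

68 min = 4080 s.
A emits 24 × 4080 = 97920 frames; B emits 24000/1001 × 4080 = 97920000/1001.
Difference = 97920/1001 frames (≈ 97.8222); B is behind A.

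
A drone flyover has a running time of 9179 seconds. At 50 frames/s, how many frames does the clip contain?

Frames = 9179 × 50 = 458950.

458950 frames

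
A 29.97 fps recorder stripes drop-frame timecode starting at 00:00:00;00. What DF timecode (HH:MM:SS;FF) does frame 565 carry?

00:00:18;25

Each 10-minute DF block holds 10 × 60 × 30 − 9 × 2 = 17982 frames. 565 ÷ 17982 → 0 full blocks, remainder 565.
Within the partial block the first minute is 1800 frames and each further minute 1798, so 0 further minute boundaries passed. Total skipped labels = 18 × 0 + 2 × 0 = 0.
Non-drop label index = 565 + 0 = 565; at 30 labels/s that is 00:00:18:25, i.e. DF 00:00:18;25.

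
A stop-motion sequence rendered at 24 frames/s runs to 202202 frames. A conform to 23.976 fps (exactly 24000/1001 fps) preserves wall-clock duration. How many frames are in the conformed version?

Target frames = source frames × (target rate / source rate) = 202202 × (24000/1001)/(24) = 202202 × 1000/1001 = 202000.

202000 frames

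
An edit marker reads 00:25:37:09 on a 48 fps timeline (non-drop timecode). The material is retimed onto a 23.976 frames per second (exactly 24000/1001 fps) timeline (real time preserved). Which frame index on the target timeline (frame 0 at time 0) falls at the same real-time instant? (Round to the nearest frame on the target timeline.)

frame 36856

Source frame index: (0×3600 + 25×60 + 37) × 48 + 9 = 73785.
Real time: 73785 / (48) = 24595/16 s.
Target frame: (24595/16) × (24000/1001) = 36892500/1001 ≈ 36855.644 → 36856.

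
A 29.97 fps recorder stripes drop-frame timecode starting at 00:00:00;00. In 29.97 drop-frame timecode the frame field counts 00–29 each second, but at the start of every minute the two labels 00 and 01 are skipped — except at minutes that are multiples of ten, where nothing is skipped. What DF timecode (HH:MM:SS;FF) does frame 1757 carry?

00:00:58;17

Each 10-minute DF block holds 10 × 60 × 30 − 9 × 2 = 17982 frames. 1757 ÷ 17982 → 0 full blocks, remainder 1757.
Within the partial block the first minute is 1800 frames and each further minute 1798, so 0 further minute boundaries passed. Total skipped labels = 18 × 0 + 2 × 0 = 0.
Non-drop label index = 1757 + 0 = 1757; at 30 labels/s that is 00:00:58:17, i.e. DF 00:00:58;17.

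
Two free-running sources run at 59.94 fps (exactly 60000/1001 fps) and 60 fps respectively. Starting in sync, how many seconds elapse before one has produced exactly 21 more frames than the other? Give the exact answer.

The gap grows by |60 − 60000/1001| = 60/1001 frames per second.
Time for a 21-frame gap: 21 ÷ (60/1001) = 350.35 s.

350.35 seconds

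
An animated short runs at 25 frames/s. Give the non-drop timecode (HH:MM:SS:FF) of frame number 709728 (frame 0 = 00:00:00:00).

07:53:09:03

709728 ÷ 25 = 28389 full seconds, remainder 3 frames.
28389 s = 7 h 53 min 9 s.
Timecode: 07:53:09:03.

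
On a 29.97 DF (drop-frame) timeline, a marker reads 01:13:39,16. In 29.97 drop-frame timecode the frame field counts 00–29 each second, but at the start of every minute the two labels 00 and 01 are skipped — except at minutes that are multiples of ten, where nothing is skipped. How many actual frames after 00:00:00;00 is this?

132454

Complete 10-minute blocks: 7, each 17982 frames → 125874.
Remaining 3 whole minutes in the current block: 1800 + 2 × 1798 = 5396 frames.
Within the current minute: 39 × 30 + 16 − 2 = 1184 (labels ;00/;01 skipped at this minute). Total = 125874 + 5396 + 1184 = 132454.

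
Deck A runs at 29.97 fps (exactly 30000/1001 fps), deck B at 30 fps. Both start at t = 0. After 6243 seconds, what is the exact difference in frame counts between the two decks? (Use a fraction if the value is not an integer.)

A emits 30000/1001 × 6243 = 187290000/1001 frames; B emits 30 × 6243 = 187290.
Difference = 187290/1001 frames (≈ 187.1029); B is ahead of A.

187290/1001 frames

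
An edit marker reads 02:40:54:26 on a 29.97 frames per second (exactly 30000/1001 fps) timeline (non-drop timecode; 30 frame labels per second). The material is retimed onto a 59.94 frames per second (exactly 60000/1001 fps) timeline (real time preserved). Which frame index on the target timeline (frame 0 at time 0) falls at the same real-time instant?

Source frame index: (2×3600 + 40×60 + 54) × 30 + 26 = 289646.
Real time: 289646 / (30000/1001) = 144967823/15000 s.
Target frame: (144967823/15000) × (60000/1001) = 579292.

frame 579292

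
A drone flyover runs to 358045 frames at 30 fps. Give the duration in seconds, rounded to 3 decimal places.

Running time = 358045 × 1/30 = 71609/6 s ≈ 11934.833 s.

11934.833 seconds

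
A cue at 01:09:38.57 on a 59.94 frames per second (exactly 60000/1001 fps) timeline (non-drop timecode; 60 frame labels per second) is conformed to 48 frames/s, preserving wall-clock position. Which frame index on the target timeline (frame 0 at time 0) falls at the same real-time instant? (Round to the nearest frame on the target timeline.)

frame 200790

Source frame index: (1×3600 + 9×60 + 38) × 60 + 57 = 250737.
Real time: 250737 / (60000/1001) = 83662579/20000 s.
Target frame: (83662579/20000) × (48) = 250987737/1250 ≈ 200790.190 → 200790.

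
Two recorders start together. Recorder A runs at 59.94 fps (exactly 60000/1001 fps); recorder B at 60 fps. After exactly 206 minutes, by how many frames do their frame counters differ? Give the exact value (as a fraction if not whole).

206 min = 12360 s.
A emits 60000/1001 × 12360 = 741600000/1001 frames; B emits 60 × 12360 = 741600.
Difference = 741600/1001 frames (≈ 740.8591); B is ahead of A.

741600/1001 frames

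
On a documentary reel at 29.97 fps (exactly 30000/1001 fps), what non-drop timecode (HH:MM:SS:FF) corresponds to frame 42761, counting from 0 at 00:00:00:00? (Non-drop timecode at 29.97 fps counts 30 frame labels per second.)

42761 ÷ 30 = 1425 full seconds, remainder 11 frames.
1425 s = 0 h 23 min 45 s.
Timecode: 00:23:45:11.

00:23:45:11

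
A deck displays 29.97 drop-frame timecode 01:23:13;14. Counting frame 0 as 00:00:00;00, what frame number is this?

149654

As if non-drop at 30 labels/s: (1 × 3600 + 23 × 60 + 13) × 30 + 14 = 149804.
Minute boundaries passed: 83; those not divisible by 10: 83 − 8 = 75; dropped labels = 2 × 75 = 150.
Actual frame index = 149804 − 150 = 149654.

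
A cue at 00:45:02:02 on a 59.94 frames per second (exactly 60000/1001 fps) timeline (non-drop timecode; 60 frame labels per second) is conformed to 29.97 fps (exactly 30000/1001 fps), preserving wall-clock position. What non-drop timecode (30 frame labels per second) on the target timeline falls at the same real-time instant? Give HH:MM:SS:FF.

00:45:02:01

Source frame index: (0×3600 + 45×60 + 2) × 60 + 2 = 162122.
Real time: 162122 / (60000/1001) = 81142061/30000 s.
Target frame: (81142061/30000) × (30000/1001) = 81061.
At 30 labels/s: frame 81061 → 00:45:02:01.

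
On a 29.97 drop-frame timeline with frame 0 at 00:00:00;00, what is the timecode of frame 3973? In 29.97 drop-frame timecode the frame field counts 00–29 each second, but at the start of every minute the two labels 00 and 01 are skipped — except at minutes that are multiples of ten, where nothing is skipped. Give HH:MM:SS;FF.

Each 10-minute DF block holds 10 × 60 × 30 − 9 × 2 = 17982 frames. 3973 ÷ 17982 → 0 full blocks, remainder 3973.
Within the partial block the first minute is 1800 frames and each further minute 1798, so 2 further minute boundaries passed. Total skipped labels = 18 × 0 + 2 × 2 = 4.
Non-drop label index = 3973 + 4 = 3977; at 30 labels/s that is 00:02:12:17, i.e. DF 00:02:12;17.

00:02:12;17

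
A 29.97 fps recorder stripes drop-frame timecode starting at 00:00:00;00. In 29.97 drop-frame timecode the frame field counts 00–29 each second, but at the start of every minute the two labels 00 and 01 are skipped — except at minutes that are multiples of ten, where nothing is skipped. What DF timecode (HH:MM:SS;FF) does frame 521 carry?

Each 10-minute DF block holds 10 × 60 × 30 − 9 × 2 = 17982 frames. 521 ÷ 17982 → 0 full blocks, remainder 521.
Within the partial block the first minute is 1800 frames and each further minute 1798, so 0 further minute boundaries passed. Total skipped labels = 18 × 0 + 2 × 0 = 0.
Non-drop label index = 521 + 0 = 521; at 30 labels/s that is 00:00:17:11, i.e. DF 00:00:17;11.

00:00:17;11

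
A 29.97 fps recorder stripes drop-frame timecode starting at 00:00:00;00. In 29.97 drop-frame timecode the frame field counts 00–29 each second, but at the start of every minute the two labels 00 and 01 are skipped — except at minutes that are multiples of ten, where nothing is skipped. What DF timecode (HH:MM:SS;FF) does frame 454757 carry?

Ten DF minutes hold 17982 frames, so frame 454757 lies in block 25 (frames 449550–467531) with 5207 frames into that block.
The block's first minute is 1800 frames and the rest 1798 each; 5207 frames reaches minute 2, so 25 × 18 + 2 × 2 = 454 labels have been skipped so far.
Adding those back, label number 454757 + 454 = 455211 at 30 labels/s is 15173 s + 21 f = 4 h 12 min 53 s frame 21, i.e. 04:12:53;21.

04:12:53;21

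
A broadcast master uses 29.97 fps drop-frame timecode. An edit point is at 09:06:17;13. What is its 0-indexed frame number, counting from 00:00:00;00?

Complete 10-minute blocks: 54, each 17982 frames → 971028.
Remaining 6 whole minutes in the current block: 1800 + 5 × 1798 = 10790 frames.
Within the current minute: 17 × 30 + 13 − 2 = 521 (labels ;00/;01 skipped at this minute). Total = 971028 + 10790 + 521 = 982339.

982339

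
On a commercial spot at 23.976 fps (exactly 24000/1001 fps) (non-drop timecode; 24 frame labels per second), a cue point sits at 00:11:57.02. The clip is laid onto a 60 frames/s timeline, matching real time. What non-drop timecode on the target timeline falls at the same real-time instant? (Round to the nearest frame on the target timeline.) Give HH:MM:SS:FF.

Source frame index: (0×3600 + 11×60 + 57) × 24 + 2 = 17210.
Real time: 17210 / (24000/1001) = 1722721/2400 s.
Target frame: (1722721/2400) × (60) = 1722721/40 ≈ 43068.025 → 43068.
At 60 labels/s: frame 43068 → 00:11:57:48.

00:11:57:48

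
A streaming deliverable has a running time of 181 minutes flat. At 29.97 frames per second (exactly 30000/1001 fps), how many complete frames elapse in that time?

325474 frames

181 min = 10860 s.
Frames = 10860 × 30000/1001 = 325800000/1001 ≈ 325474.5255.
Complete frames: 325474.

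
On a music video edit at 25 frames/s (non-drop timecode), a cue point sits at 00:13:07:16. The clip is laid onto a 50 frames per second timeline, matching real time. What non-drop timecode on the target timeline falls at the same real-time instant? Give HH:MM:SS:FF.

00:13:07:32

Source frame index: (0×3600 + 13×60 + 7) × 25 + 16 = 19691.
Real time: 19691 / (25) = 19691/25 s.
Target frame: (19691/25) × (50) = 39382.
At 50 labels/s: frame 39382 → 00:13:07:32.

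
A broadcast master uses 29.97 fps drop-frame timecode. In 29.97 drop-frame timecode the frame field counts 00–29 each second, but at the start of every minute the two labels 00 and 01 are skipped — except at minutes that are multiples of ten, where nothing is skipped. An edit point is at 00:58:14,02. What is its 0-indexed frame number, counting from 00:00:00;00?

As if non-drop at 30 labels/s: (0 × 3600 + 58 × 60 + 14) × 30 + 2 = 104822.
Minute boundaries passed: 58; those not divisible by 10: 58 − 5 = 53; dropped labels = 2 × 53 = 106.
Actual frame index = 104822 − 106 = 104716.

104716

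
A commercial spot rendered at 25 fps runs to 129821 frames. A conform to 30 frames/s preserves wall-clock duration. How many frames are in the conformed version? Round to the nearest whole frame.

155785 frames

Frames at target rate = 129821 × (30) / (25) = 778926/5 ≈ 155785.200.
Nearest whole frame: 155785.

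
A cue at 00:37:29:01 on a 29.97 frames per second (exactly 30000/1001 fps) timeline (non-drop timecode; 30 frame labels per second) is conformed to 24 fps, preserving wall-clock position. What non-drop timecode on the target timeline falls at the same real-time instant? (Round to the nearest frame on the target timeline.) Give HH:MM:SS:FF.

Source frame index: (0×3600 + 37×60 + 29) × 30 + 1 = 67471.
Real time: 67471 / (30000/1001) = 67538471/30000 s.
Target frame: (67538471/30000) × (24) = 67538471/1250 ≈ 54030.777 → 54031.
At 24 labels/s: frame 54031 → 00:37:31:07.

00:37:31:07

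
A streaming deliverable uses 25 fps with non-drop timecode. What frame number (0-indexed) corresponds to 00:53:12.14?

Total seconds to the label: (0 × 3600 + 53 × 60 + 12) = 3192.
Frame index = 3192 × 25 + 14 = 79814.

79814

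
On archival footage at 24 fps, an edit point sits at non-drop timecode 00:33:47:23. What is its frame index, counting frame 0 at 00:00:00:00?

Total seconds to the label: (0 × 3600 + 33 × 60 + 47) = 2027.
Frame index = 2027 × 24 + 23 = 48671.

48671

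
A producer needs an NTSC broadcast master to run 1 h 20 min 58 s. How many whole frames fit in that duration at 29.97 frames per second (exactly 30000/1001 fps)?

145594 frames

1 h 20 min 58 s = 4858 s.
Frames = 4858 × 30000/1001 = 20820000/143 ≈ 145594.4056.
Complete frames: 145594.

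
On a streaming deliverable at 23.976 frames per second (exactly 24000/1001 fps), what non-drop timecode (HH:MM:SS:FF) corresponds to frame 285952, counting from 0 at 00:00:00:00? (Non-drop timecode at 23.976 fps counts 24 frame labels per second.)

285952 ÷ 24 = 11914 full seconds, remainder 16 frames.
11914 s = 3 h 18 min 34 s.
Timecode: 03:18:34:16.

03:18:34:16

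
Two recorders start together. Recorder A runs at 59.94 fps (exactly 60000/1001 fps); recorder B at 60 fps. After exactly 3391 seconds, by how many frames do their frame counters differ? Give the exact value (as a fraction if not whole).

A emits 60000/1001 × 3391 = 203460000/1001 frames; B emits 60 × 3391 = 203460.
Difference = 203460/1001 frames (≈ 203.2567); B is ahead of A.

203460/1001 frames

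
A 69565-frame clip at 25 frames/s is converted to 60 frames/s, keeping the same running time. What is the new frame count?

166956 frames

Target frames = source frames × (target rate / source rate) = 69565 × (60)/(25) = 69565 × 12/5 = 166956.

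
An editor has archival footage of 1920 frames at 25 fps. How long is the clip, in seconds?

76.8 seconds

Running time = 1920 / (25) = 76.8 s.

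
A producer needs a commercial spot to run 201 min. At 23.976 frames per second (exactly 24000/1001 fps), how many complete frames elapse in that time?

201 min = 12060 s.
Frames = 12060 × 24000/1001 = 289440000/1001 ≈ 289150.8492.
Complete frames: 289150.

289150 frames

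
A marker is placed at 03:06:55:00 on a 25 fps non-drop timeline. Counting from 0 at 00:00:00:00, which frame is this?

frame 280375

Total seconds to the label: (3 × 3600 + 6 × 60 + 55) = 11215.
Frame index = 11215 × 25 + 0 = 280375.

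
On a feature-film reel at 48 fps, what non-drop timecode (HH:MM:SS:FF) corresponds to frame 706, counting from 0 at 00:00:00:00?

706 ÷ 48 = 14 full seconds, remainder 34 frames.
14 s = 0 h 0 min 14 s.
Timecode: 00:00:14:34.

00:00:14:34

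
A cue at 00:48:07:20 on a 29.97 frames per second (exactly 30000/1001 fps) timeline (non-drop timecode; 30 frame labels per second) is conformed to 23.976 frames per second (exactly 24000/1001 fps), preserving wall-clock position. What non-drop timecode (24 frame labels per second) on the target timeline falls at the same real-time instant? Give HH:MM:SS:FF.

00:48:07:16

Source frame index: (0×3600 + 48×60 + 7) × 30 + 20 = 86630.
Real time: 86630 / (30000/1001) = 8671663/3000 s.
Target frame: (8671663/3000) × (24000/1001) = 69304.
At 24 labels/s: frame 69304 → 00:48:07:16.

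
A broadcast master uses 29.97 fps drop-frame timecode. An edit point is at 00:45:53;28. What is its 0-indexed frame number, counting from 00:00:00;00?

82536

As if non-drop at 30 labels/s: (0 × 3600 + 45 × 60 + 53) × 30 + 28 = 82618.
Minute boundaries passed: 45; those not divisible by 10: 45 − 4 = 41; dropped labels = 2 × 41 = 82.
Actual frame index = 82618 − 82 = 82536.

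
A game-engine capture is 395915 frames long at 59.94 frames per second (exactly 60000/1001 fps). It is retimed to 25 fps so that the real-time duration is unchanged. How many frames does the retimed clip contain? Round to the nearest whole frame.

Frames at target rate = 395915 × (25) / (60000/1001) = 79262183/480 ≈ 165129.548.
Nearest whole frame: 165130.

165130 frames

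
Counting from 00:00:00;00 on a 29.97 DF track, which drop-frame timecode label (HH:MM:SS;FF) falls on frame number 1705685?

15:48:33;03

Ten DF minutes hold 17982 frames, so frame 1705685 lies in block 94 (frames 1690308–1708289) with 15377 frames into that block.
The block's first minute is 1800 frames and the rest 1798 each; 15377 frames reaches minute 8, so 94 × 18 + 8 × 2 = 1708 labels have been skipped so far.
Adding those back, label number 1705685 + 1708 = 1707393 at 30 labels/s is 56913 s + 3 f = 15 h 48 min 33 s frame 3, i.e. 15:48:33;03.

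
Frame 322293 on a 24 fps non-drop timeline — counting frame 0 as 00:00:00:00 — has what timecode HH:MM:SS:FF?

322293 ÷ 24 = 13428 full seconds, remainder 21 frames.
13428 s = 3 h 43 min 48 s.
Timecode: 03:43:48:21.

03:43:48:21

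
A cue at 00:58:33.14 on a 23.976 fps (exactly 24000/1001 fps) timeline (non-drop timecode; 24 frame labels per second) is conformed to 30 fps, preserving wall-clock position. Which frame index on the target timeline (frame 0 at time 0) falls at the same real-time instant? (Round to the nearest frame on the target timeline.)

frame 105513

Source frame index: (0×3600 + 58×60 + 33) × 24 + 14 = 84326.
Real time: 84326 / (24000/1001) = 42205163/12000 s.
Target frame: (42205163/12000) × (30) = 42205163/400 ≈ 105512.908 → 105513.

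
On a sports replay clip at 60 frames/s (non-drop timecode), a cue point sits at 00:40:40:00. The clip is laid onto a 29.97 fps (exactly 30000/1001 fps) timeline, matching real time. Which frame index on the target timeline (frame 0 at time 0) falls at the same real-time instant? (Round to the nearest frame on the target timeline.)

Source frame index: (0×3600 + 40×60 + 40) × 60 + 0 = 146400.
Real time: 146400 / (60) = 2440 s.
Target frame: (2440) × (30000/1001) = 73200000/1001 ≈ 73126.873 → 73127.

frame 73127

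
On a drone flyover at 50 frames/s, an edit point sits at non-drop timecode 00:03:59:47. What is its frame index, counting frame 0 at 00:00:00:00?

Total seconds to the label: (0 × 3600 + 3 × 60 + 59) = 239.
Frame index = 239 × 50 + 47 = 11997.

11997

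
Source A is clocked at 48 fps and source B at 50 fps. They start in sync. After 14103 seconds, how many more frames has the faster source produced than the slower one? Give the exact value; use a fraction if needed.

28206 frames

A emits 48 × 14103 = 676944 frames; B emits 50 × 14103 = 705150.
Difference = 28206 frames; B is ahead of A.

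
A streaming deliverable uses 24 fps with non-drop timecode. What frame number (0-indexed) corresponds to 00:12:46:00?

Total seconds to the label: (0 × 3600 + 12 × 60 + 46) = 766.
Frame index = 766 × 24 + 0 = 18384.

18384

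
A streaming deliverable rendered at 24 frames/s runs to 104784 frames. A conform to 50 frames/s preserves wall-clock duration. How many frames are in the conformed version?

218300 frames

Target frames = source frames × (target rate / source rate) = 104784 × (50)/(24) = 104784 × 25/12 = 218300.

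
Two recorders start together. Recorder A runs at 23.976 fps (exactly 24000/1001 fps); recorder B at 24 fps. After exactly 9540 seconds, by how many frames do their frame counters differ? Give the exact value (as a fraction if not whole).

A emits 24000/1001 × 9540 = 228960000/1001 frames; B emits 24 × 9540 = 228960.
Difference = 228960/1001 frames (≈ 228.7313); B is ahead of A.

228960/1001 frames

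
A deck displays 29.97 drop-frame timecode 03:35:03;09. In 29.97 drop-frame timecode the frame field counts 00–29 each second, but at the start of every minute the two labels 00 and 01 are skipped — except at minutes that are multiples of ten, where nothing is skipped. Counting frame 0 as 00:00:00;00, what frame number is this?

As if non-drop at 30 labels/s: (3 × 3600 + 35 × 60 + 3) × 30 + 9 = 387099.
Minute boundaries passed: 215; those not divisible by 10: 215 − 21 = 194; dropped labels = 2 × 194 = 388.
Actual frame index = 387099 − 388 = 386711.

386711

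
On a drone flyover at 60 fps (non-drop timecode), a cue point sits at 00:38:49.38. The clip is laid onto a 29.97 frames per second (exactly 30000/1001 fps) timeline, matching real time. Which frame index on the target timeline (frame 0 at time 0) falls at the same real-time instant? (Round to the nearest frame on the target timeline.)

frame 69819

Source frame index: (0×3600 + 38×60 + 49) × 60 + 38 = 139778.
Real time: 139778 / (60) = 69889/30 s.
Target frame: (69889/30) × (30000/1001) = 69889000/1001 ≈ 69819.181 → 69819.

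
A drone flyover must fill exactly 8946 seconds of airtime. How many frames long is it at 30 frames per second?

Frames = 8946 × 30 = 268380.

268380 frames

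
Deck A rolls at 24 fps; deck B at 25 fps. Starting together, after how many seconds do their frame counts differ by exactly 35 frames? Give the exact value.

35 seconds

The gap grows by |25 − 24| = 1 frame per second.
Time for a 35-frame gap: 35 ÷ (1) = 35 s.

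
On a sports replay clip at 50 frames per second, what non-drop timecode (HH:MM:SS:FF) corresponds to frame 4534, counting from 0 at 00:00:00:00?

00:01:30:34

4534 ÷ 50 = 90 full seconds, remainder 34 frames.
90 s = 0 h 1 min 30 s.
Timecode: 00:01:30:34.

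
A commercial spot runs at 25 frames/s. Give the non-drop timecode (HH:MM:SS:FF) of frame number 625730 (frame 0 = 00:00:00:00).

06:57:09:05

625730 ÷ 25 = 25029 full seconds, remainder 5 frames.
25029 s = 6 h 57 min 9 s.
Timecode: 06:57:09:05.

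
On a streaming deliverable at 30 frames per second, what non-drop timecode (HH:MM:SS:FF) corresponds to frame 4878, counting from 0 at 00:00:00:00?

4878 ÷ 30 = 162 full seconds, remainder 18 frames.
162 s = 0 h 2 min 42 s.
Timecode: 00:02:42:18.

00:02:42:18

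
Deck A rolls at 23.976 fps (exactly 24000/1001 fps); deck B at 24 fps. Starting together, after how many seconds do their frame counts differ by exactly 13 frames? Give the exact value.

The gap grows by |24 − 24000/1001| = 24/1001 frames per second.
Time for a 13-frame gap: 13 ÷ (24/1001) = 13013/24 s.

13013/24 seconds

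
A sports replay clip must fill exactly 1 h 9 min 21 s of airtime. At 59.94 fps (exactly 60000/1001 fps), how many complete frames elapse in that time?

1 h 9 min 21 s = 4161 s.
Frames = 4161 × 60000/1001 = 249660000/1001 ≈ 249410.5894.
Complete frames: 249410.

249410 frames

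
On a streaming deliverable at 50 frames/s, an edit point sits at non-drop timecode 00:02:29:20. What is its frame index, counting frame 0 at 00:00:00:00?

Total seconds to the label: (0 × 3600 + 2 × 60 + 29) = 149.
Frame index = 149 × 50 + 20 = 7470.

frame 7470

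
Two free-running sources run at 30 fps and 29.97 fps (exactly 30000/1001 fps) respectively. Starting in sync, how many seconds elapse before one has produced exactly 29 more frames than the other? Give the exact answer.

The gap grows by |30000/1001 − 30| = 30/1001 frames per second.
Time for a 29-frame gap: 29 ÷ (30/1001) = 29029/30 s.

29029/30 seconds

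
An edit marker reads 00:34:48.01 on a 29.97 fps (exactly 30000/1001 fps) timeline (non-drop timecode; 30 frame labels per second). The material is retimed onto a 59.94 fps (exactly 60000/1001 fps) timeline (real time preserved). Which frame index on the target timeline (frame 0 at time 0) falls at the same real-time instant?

Source frame index: (0×3600 + 34×60 + 48) × 30 + 1 = 62641.
Real time: 62641 / (30000/1001) = 62703641/30000 s.
Target frame: (62703641/30000) × (60000/1001) = 125282.

frame 125282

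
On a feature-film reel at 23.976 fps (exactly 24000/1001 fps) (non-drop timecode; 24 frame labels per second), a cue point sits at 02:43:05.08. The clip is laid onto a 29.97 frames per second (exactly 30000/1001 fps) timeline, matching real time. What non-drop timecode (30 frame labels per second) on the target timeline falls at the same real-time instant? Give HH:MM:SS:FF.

02:43:05:10

Source frame index: (2×3600 + 43×60 + 5) × 24 + 8 = 234848.
Real time: 234848 / (24000/1001) = 7346339/750 s.
Target frame: (7346339/750) × (30000/1001) = 293560.
At 30 labels/s: frame 293560 → 02:43:05:10.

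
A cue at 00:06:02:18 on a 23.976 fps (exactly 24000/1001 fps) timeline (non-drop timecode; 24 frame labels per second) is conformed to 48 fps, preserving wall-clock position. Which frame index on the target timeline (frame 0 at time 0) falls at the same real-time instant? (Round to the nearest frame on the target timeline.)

Source frame index: (0×3600 + 6×60 + 2) × 24 + 18 = 8706.
Real time: 8706 / (24000/1001) = 1452451/4000 s.
Target frame: (1452451/4000) × (48) = 4357353/250 ≈ 17429.412 → 17429.

frame 17429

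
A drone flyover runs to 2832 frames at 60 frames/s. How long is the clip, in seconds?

47.2 seconds

Running time = 2832 / (60) = 47.2 s.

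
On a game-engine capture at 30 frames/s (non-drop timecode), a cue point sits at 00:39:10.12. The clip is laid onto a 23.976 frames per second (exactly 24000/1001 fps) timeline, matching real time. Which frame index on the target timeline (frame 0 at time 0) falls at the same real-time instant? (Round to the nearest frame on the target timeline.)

frame 56353

Source frame index: (0×3600 + 39×60 + 10) × 30 + 12 = 70512.
Real time: 70512 / (30) = 11752/5 s.
Target frame: (11752/5) × (24000/1001) = 4339200/77 ≈ 56353.247 → 56353.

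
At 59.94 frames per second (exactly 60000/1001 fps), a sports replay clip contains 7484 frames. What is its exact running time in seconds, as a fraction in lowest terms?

1872871/15000 seconds

Running time = 7484 ÷ (60000/1001) = 7484 × 1001/60000 = 1872871/15000 s.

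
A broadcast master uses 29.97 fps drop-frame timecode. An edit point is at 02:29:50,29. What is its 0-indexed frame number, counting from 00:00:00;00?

269459

As if non-drop at 30 labels/s: (2 × 3600 + 29 × 60 + 50) × 30 + 29 = 269729.
Minute boundaries passed: 149; those not divisible by 10: 149 − 14 = 135; dropped labels = 2 × 135 = 270.
Actual frame index = 269729 − 270 = 269459.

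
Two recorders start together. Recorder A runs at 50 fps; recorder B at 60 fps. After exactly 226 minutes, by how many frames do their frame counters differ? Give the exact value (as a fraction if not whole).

135600 frames

226 min = 13560 s.
A emits 50 × 13560 = 678000 frames; B emits 60 × 13560 = 813600.
Difference = 135600 frames; B is ahead of A.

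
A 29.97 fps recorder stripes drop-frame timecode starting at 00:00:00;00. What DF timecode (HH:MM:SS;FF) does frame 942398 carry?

08:44:04;22

Ten DF minutes hold 17982 frames, so frame 942398 lies in block 52 (frames 935064–953045) with 7334 frames into that block.
The block's first minute is 1800 frames and the rest 1798 each; 7334 frames reaches minute 4, so 52 × 18 + 4 × 2 = 944 labels have been skipped so far.
Adding those back, label number 942398 + 944 = 943342 at 30 labels/s is 31444 s + 22 f = 8 h 44 min 4 s frame 22, i.e. 08:44:04;22.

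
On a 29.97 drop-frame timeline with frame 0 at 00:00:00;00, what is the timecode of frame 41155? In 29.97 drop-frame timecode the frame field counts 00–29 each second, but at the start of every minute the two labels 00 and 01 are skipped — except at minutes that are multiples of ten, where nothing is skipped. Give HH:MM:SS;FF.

Each 10-minute DF block holds 10 × 60 × 30 − 9 × 2 = 17982 frames. 41155 ÷ 17982 → 2 full blocks, remainder 5191.
Within the partial block the first minute is 1800 frames and each further minute 1798, so 2 further minute boundaries passed. Total skipped labels = 18 × 2 + 2 × 2 = 40.
Non-drop label index = 41155 + 40 = 41195; at 30 labels/s that is 00:22:53:05, i.e. DF 00:22:53;05.

00:22:53;05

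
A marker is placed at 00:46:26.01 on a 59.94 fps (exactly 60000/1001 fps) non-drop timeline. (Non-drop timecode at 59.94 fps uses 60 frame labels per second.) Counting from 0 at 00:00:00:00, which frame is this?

Total seconds to the label: (0 × 3600 + 46 × 60 + 26) = 2786.
Frame index = 2786 × 60 + 1 = 167161.

167161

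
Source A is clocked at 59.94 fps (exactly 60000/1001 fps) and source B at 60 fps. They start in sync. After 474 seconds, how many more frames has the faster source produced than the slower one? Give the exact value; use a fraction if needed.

28440/1001 frames

A emits 60000/1001 × 474 = 28440000/1001 frames; B emits 60 × 474 = 28440.
Difference = 28440/1001 frames (≈ 28.4116); B is ahead of A.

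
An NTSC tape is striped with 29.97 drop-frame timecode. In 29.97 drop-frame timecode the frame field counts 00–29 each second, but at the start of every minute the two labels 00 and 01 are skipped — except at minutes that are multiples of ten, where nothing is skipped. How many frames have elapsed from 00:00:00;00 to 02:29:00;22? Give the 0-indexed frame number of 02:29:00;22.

As if non-drop at 30 labels/s: (2 × 3600 + 29 × 60 + 0) × 30 + 22 = 268222.
Minute boundaries passed: 149; those not divisible by 10: 149 − 14 = 135; dropped labels = 2 × 135 = 270.
Actual frame index = 268222 − 270 = 267952.

267952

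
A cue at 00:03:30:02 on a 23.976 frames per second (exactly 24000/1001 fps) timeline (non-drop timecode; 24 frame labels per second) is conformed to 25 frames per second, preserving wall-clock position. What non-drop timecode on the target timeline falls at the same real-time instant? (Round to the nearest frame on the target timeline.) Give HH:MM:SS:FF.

Source frame index: (0×3600 + 3×60 + 30) × 24 + 2 = 5042.
Real time: 5042 / (24000/1001) = 2523521/12000 s.
Target frame: (2523521/12000) × (25) = 2523521/480 ≈ 5257.335 → 5257.
At 25 labels/s: frame 5257 → 00:03:30:07.

00:03:30:07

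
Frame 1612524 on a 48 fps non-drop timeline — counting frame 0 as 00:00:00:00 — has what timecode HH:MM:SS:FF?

09:19:54:12

1612524 ÷ 48 = 33594 full seconds, remainder 12 frames.
33594 s = 9 h 19 min 54 s.
Timecode: 09:19:54:12.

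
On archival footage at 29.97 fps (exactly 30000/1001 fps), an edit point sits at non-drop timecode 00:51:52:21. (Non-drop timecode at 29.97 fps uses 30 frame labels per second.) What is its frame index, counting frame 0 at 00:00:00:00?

Total seconds to the label: (0 × 3600 + 51 × 60 + 52) = 3112.
Frame index = 3112 × 30 + 21 = 93381.

93381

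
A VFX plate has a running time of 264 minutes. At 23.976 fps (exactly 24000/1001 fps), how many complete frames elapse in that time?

379780 frames

264 min = 15840 s.
Frames = 15840 × 24000/1001 = 34560000/91 ≈ 379780.2198.
Complete frames: 379780.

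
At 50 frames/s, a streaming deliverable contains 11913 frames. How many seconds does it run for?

Running time = 11913 / (50) = 238.26 s.

238.26 seconds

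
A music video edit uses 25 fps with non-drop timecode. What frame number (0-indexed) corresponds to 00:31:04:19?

Total seconds to the label: (0 × 3600 + 31 × 60 + 4) = 1864.
Frame index = 1864 × 25 + 19 = 46619.

46619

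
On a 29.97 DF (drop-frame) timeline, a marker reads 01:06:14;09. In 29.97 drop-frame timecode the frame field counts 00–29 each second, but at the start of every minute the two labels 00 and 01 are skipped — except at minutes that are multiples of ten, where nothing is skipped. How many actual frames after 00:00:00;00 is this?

119109

Complete 10-minute blocks: 6, each 17982 frames → 107892.
Remaining 6 whole minutes in the current block: 1800 + 5 × 1798 = 10790 frames.
Within the current minute: 14 × 30 + 9 − 2 = 427 (labels ;00/;01 skipped at this minute). Total = 107892 + 10790 + 427 = 119109.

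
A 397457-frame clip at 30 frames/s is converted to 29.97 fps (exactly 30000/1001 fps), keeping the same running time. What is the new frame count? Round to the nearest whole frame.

397060 frames

Frames at target rate = 397457 × (30000/1001) / (30) = 397457000/1001 ≈ 397059.940.
Nearest whole frame: 397060.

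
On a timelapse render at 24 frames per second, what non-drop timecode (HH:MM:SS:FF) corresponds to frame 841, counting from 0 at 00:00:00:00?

841 ÷ 24 = 35 full seconds, remainder 1 frame.
35 s = 0 h 0 min 35 s.
Timecode: 00:00:35:01.

00:00:35:01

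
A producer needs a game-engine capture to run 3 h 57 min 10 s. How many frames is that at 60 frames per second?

3 h 57 min 10 s = 14230 s.
Frames = 14230 × 60 = 853800.

853800 frames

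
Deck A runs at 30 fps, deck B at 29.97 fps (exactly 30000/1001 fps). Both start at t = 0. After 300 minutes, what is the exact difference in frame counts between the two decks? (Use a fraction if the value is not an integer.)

540000/1001 frames

300 min = 18000 s.
A emits 30 × 18000 = 540000 frames; B emits 30000/1001 × 18000 = 540000000/1001.
Difference = 540000/1001 frames (≈ 539.4605); B is behind A.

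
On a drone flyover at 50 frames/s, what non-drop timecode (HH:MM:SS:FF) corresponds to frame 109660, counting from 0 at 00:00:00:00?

00:36:33:10

109660 ÷ 50 = 2193 full seconds, remainder 10 frames.
2193 s = 0 h 36 min 33 s.
Timecode: 00:36:33:10.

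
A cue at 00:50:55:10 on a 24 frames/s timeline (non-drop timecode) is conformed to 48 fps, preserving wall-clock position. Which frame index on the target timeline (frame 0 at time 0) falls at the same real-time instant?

Source frame index: (0×3600 + 50×60 + 55) × 24 + 10 = 73330.
Real time: 73330 / (24) = 36665/12 s.
Target frame: (36665/12) × (48) = 146660.

frame 146660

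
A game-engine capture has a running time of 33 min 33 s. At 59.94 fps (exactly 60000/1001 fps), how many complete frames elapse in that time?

120659 frames

33 min 33 s = 2013 s.
Frames = 2013 × 60000/1001 = 10980000/91 ≈ 120659.3407.
Complete frames: 120659.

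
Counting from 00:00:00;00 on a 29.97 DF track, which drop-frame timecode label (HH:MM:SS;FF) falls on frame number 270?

Each 10-minute DF block holds 10 × 60 × 30 − 9 × 2 = 17982 frames. 270 ÷ 17982 → 0 full blocks, remainder 270.
Within the partial block the first minute is 1800 frames and each further minute 1798, so 0 further minute boundaries passed. Total skipped labels = 18 × 0 + 2 × 0 = 0.
Non-drop label index = 270 + 0 = 270; at 30 labels/s that is 00:00:09:00, i.e. DF 00:00:09;00.

00:00:09;00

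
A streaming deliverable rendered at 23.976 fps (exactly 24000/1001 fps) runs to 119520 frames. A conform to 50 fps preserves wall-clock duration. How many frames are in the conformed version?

249249 frames

Target frames = source frames × (target rate / source rate) = 119520 × (50)/(24000/1001) = 119520 × 1001/480 = 249249.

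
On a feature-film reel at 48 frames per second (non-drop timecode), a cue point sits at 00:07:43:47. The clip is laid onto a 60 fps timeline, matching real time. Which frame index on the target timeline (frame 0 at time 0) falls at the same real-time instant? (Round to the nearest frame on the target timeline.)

Source frame index: (0×3600 + 7×60 + 43) × 48 + 47 = 22271.
Real time: 22271 / (48) = 22271/48 s.
Target frame: (22271/48) × (60) = 111355/4 ≈ 27838.750 → 27839.

frame 27839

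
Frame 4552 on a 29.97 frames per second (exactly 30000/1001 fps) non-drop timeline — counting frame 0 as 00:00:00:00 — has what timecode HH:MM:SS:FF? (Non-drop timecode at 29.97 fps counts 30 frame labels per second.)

4552 ÷ 30 = 151 full seconds, remainder 22 frames.
151 s = 0 h 2 min 31 s.
Timecode: 00:02:31:22.

00:02:31:22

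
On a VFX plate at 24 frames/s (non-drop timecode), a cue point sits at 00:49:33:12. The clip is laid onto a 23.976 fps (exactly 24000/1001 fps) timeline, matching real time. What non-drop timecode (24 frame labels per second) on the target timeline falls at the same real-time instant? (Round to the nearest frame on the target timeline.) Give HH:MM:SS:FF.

Source frame index: (0×3600 + 49×60 + 33) × 24 + 12 = 71364.
Real time: 71364 / (24) = 5947/2 s.
Target frame: (5947/2) × (24000/1001) = 71364000/1001 ≈ 71292.707 → 71293.
At 24 labels/s: frame 71293 → 00:49:30:13.

00:49:30:13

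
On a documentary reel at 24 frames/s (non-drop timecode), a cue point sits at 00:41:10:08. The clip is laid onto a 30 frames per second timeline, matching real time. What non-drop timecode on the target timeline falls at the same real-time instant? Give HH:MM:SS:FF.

Source frame index: (0×3600 + 41×60 + 10) × 24 + 8 = 59288.
Real time: 59288 / (24) = 7411/3 s.
Target frame: (7411/3) × (30) = 74110.
At 30 labels/s: frame 74110 → 00:41:10:10.

00:41:10:10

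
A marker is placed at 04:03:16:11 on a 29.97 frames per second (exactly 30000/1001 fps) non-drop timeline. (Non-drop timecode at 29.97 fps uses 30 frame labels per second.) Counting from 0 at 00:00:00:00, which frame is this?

437891

Total seconds to the label: (4 × 3600 + 3 × 60 + 16) = 14596.
Frame index = 14596 × 30 + 11 = 437891.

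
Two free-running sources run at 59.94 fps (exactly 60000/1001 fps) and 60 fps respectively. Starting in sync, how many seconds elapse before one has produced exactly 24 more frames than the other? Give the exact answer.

The gap grows by |60 − 60000/1001| = 60/1001 frames per second.
Time for a 24-frame gap: 24 ÷ (60/1001) = 400.4 s.

400.4 seconds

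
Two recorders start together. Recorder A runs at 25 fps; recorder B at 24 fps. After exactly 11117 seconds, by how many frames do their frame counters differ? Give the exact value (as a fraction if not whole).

A emits 25 × 11117 = 277925 frames; B emits 24 × 11117 = 266808.
Difference = 11117 frames; B is behind A.

11117 frames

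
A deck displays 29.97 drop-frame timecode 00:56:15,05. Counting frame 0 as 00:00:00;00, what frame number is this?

Complete 10-minute blocks: 5, each 17982 frames → 89910.
Remaining 6 whole minutes in the current block: 1800 + 5 × 1798 = 10790 frames.
Within the current minute: 15 × 30 + 5 − 2 = 453 (labels ;00/;01 skipped at this minute). Total = 89910 + 10790 + 453 = 101153.

101153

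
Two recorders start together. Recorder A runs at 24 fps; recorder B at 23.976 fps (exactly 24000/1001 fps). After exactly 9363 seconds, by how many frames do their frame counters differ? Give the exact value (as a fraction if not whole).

A emits 24 × 9363 = 224712 frames; B emits 24000/1001 × 9363 = 224712000/1001.
Difference = 224712/1001 frames (≈ 224.4875); B is behind A.

224712/1001 frames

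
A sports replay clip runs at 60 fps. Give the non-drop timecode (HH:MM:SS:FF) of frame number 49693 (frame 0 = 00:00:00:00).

49693 ÷ 60 = 828 full seconds, remainder 13 frames.
828 s = 0 h 13 min 48 s.
Timecode: 00:13:48:13.

00:13:48:13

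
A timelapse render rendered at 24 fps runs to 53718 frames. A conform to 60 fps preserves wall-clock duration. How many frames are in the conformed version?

Target frames = source frames × (target rate / source rate) = 53718 × (60)/(24) = 53718 × 5/2 = 134295.

134295 frames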